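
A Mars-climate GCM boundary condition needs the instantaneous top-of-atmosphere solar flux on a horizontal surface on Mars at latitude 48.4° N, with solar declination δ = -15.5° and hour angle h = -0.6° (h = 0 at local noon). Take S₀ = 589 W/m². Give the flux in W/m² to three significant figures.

259 W/m²

cos θ_z = sin φ sin δ + cos φ cos δ cos h = -0.199840 + 0.639744 = 0.439904.
Flux = S₀ · cos θ_z = 589 × 0.439904 = 259.1 W/m².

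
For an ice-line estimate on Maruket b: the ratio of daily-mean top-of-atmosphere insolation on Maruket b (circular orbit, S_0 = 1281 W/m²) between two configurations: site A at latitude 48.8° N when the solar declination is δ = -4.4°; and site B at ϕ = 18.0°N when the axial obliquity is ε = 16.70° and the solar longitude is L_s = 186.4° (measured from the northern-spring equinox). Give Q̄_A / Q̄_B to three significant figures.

— Configuration A (ϕ=+48.8°):
cos h₀ = −tan(+48.8°) tan(-4.400°) = 0.0879, h₀ = 1.4828 rad.
Bracket: h₀ sin ϕ sin δ + cos ϕ cos δ sin h₀ = 1.4828×0.75241×-0.07672 + 0.65869×0.99705×0.99613 = -0.085594 + 0.654205 = 0.568611.
Q̄ = (S_0/π) × [bracket] = (1281/π) × 0.568611 = 231.85 W/m².
— Configuration B (ϕ=+18.0°):
Solar declination: sin δ = sin ε · sin L_s = sin 16.70° × sin 186.4° = -0.03203, so δ = -1.836°.
cos h₀ = −tan(+18.0°) tan(-1.836°) = 0.0104, h₀ = 1.5604 rad.
Bracket: h₀ sin ϕ sin δ + cos ϕ cos δ sin h₀ = 1.5604×0.30902×-0.03203 + 0.95106×0.99949×0.99995 = -0.015445 + 0.950527 = 0.935082.
Q̄ = (S_0/π) × [bracket] = (1281/π) × 0.935082 = 381.28 W/m².
Ratio Q̄_A / Q̄_B = 231.85 / 381.28 = 0.6081.

Q̄_A / Q̄_B ≈ 0.608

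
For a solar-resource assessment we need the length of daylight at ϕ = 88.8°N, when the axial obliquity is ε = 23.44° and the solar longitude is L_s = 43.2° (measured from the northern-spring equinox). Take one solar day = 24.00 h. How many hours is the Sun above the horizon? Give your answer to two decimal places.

24.00 h

Solar declination: sin δ = sin ε · sin L_s = sin 23.44° × sin 43.2° = 0.27230, so δ = +15.801°.
Sunrise equation: cos h₀ = −tan ϕ · tan δ = -13.5102 ≤ −1, so the Sun never sets (polar day) and h₀ = π.
Daylight = 2h₀/(2π) × 24.00 h = (3.1416/π) × 24.00 = 24.00 h.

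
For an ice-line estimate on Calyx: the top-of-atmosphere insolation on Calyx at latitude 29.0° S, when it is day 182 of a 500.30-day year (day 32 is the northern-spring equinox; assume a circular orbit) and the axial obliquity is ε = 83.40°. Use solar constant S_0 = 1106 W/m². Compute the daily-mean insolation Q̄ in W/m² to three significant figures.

Solar longitude: L_s = 360° × (182 − 32)/500.30 = 107.935°.
sin δ = sin 83.40° × sin 107.935° = 0.94510, so δ = +70.926°.
cos h₀ = −tan(-29.0°) tan(+70.926°) = 1.6031 ≥ 1 ⇒ polar night, h₀ = 0 and Q̄ = 0.

Q̄ ≈ 0.00 W/m²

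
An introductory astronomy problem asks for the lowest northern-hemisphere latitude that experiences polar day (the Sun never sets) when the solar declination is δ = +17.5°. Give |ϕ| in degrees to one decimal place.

|ϕ| = 72.5°

Polar day requires cos h₀ = −tan ϕ tan δ ≤ −1, i.e. tan ϕ tan δ ≥ 1.
The boundary is |tan ϕ| · |tan δ| = 1, so |ϕ| = 90° − |δ| = 90° − 17.5° = 72.5° in the northern hemisphere.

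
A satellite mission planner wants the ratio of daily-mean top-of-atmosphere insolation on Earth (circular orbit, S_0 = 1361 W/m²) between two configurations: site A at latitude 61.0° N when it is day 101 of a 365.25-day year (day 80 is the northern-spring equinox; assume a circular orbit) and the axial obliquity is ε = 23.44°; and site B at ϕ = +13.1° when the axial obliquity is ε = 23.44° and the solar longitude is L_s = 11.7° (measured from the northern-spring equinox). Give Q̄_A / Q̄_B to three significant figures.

Q̄_A / Q̄_B ≈ 0.689

— Configuration A (ϕ=+61.0°):
Solar longitude: L_s = 360° × (101 − 80)/365.25 = 20.698°.
sin δ = sin 23.44° × sin 20.698° = 0.14060, so δ = +8.082°.
cos h₀ = −tan(+61.0°) tan(+8.082°) = -0.2562, h₀ = 1.8299 rad.
Bracket: h₀ sin ϕ sin δ + cos ϕ cos δ sin h₀ = 1.8299×0.87462×0.14060 + 0.48481×0.99007×0.96663 = 0.225026 + 0.463978 = 0.689004.
Q̄ = (S_0/π) × [bracket] = (1361/π) × 0.689004 = 298.49 W/m².
— Configuration B (ϕ=+13.1°):
Solar declination: sin δ = sin ε · sin L_s = sin 23.44° × sin 11.7° = 0.08067, so δ = +4.627°.
cos h₀ = −tan(+13.1°) tan(+4.627°) = -0.0188, h₀ = 1.5896 rad.
Bracket: h₀ sin ϕ sin δ + cos ϕ cos δ sin h₀ = 1.5896×0.22665×0.08067 + 0.97398×0.99674×0.99982 = 0.029064 + 0.970630 = 0.999694.
Q̄ = (S_0/π) × [bracket] = (1361/π) × 0.999694 = 433.09 W/m².
Ratio Q̄_A / Q̄_B = 298.49 / 433.09 = 0.6892.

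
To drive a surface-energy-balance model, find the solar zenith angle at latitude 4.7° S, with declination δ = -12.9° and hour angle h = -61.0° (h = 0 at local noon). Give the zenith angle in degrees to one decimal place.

θ_z = 60.7°

cos θ_z = sin φ sin δ + cos φ cos δ cos h = 0.018293 + 0.470985 = 0.489278.
θ_z = arccos(0.489278) = 60.7°.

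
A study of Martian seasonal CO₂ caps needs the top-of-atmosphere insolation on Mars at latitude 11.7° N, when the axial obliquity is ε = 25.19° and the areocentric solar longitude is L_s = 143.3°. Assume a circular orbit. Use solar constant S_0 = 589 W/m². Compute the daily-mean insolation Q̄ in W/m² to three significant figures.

Q̄ ≈ 193 W/m²

sin δ = sin 25.19° × sin 143.3° = 0.25436, so δ = +14.736°.
cos h₀ = −tan(+11.7°) tan(+14.736°) = -0.0545, h₀ = 1.6253 rad.
Bracket: h₀ sin ϕ sin δ + cos ϕ cos δ sin h₀ = 1.6253×0.20279×0.25436 + 0.97922×0.96711×0.99852 = 0.083836 + 0.945612 = 1.029448.
Q̄ = (S_0/π) × [bracket] = (589/π) × 1.029448 = 193.0 W/m².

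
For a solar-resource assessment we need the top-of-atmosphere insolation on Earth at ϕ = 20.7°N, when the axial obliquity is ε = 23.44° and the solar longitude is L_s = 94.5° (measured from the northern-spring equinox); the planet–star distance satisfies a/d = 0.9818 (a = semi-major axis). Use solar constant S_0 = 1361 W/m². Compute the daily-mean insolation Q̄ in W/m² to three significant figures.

Q̄ ≈ 455 W/m²

Solar declination: sin δ = sin ε · sin L_s = sin 23.44° × sin 94.5° = 0.39656, so δ = +23.363°.
cos h₀ = −tan(+20.7°) tan(+23.363°) = -0.1632, h₀ = 1.7348 rad.
Bracket: h₀ sin ϕ sin δ + cos ϕ cos δ sin h₀ = 1.7348×0.35347×0.39656 + 0.93544×0.91801×0.98659 = 0.243170 + 0.847228 = 1.090398.
Inverse-square distance factor (a/d)² = 0.9818² = 0.963931.
Q̄ = (S_0/π) × 0.963931 × [bracket] = (1361/π) × 0.963931 × 1.090398 = 455.3 W/m².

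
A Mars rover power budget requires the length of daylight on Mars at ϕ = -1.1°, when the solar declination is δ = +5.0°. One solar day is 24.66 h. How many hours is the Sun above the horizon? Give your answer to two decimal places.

12.32 h

cos h₀ = −tan ϕ · tan δ = −tan(-1.1°) × tan(+5.000°) = 0.0017, so h₀ = 1.5691 rad = 89.90°.
Daylight = 2h₀/(2π) × 24.66 h = (1.5691/π) × 24.66 = 12.32 h.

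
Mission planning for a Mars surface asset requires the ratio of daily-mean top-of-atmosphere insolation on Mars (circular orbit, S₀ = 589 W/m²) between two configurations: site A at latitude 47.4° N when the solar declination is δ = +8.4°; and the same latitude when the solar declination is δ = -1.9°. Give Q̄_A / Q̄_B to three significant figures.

Q̄_A / Q̄_B ≈ 1.33

— Configuration A (φ=+47.4°):
cos H₀ = −tan(+47.4°) tan(+8.400°) = -0.1606, H₀ = 1.7321 rad.
Bracket: H₀ sin φ sin δ + cos φ cos δ sin H₀ = 1.7321×0.73610×0.14608 + 0.67688×0.98927×0.98702 = 0.186252 + 0.660925 = 0.847177.
Q̄ = (S₀/π) × [bracket] = (589/π) × 0.847177 = 158.83 W/m².
— Configuration B (φ=+47.4°):
cos H₀ = −tan(+47.4°) tan(-1.900°) = 0.0361, H₀ = 1.5347 rad.
Bracket: H₀ sin φ sin δ + cos φ cos δ sin H₀ = 1.5347×0.73610×-0.03316 + 0.67688×0.99945×0.99935 = -0.037461 + 0.676068 = 0.638607.
Q̄ = (S₀/π) × [bracket] = (589/π) × 0.638607 = 119.73 W/m².
Ratio Q̄_A / Q̄_B = 158.83 / 119.73 = 1.327.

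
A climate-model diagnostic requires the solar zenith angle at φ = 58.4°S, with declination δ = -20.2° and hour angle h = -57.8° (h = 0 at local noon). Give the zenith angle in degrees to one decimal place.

θ_z = 56.2°

cos θ_z = sin φ sin δ + cos φ cos δ cos h = 0.294100 + 0.262046 = 0.556146.
θ_z = arccos(0.556146) = 56.2°.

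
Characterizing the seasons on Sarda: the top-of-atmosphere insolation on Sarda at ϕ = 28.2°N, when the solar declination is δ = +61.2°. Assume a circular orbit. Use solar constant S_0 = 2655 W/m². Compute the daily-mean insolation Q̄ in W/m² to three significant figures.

Q̄ ≈ 1.10e+03 W/m²

cos h₀ = −tan(+28.2°) tan(+61.200°) = -0.9753, h₀ = 2.9190 rad.
Bracket: h₀ sin ϕ sin δ + cos ϕ cos δ sin h₀ = 2.9190×0.47255×0.87631 + 0.88130×0.48175×0.22073 = 1.208759 + 0.093715 = 1.302474.
Q̄ = (S_0/π) × [bracket] = (2655/π) × 1.302474 = 1101 W/m².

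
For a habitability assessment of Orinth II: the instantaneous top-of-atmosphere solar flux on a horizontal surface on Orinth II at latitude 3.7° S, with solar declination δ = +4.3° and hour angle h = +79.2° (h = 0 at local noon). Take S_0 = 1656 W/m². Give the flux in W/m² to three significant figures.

cos θ_z = sin ϕ sin δ + cos ϕ cos δ cos h = -0.004839 + 0.186464 = 0.181625.
Flux = S_0 · cos θ_z = 1656 × 0.181625 = 300.8 W/m².

301 W/m²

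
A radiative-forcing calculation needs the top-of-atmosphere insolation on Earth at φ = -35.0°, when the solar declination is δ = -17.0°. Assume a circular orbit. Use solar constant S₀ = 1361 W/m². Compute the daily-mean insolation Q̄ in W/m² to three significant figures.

Q̄ ≈ 461 W/m²

cos H₀ = −tan(-35.0°) tan(-17.000°) = -0.2141, H₀ = 1.7865 rad.
Bracket: H₀ sin φ sin δ + cos φ cos δ sin H₀ = 1.7865×-0.57358×-0.29237 + 0.81915×0.95630×0.97682 = 0.299592 + 0.765195 = 1.064787.
Q̄ = (S₀/π) × [bracket] = (1361/π) × 1.064787 = 461.3 W/m².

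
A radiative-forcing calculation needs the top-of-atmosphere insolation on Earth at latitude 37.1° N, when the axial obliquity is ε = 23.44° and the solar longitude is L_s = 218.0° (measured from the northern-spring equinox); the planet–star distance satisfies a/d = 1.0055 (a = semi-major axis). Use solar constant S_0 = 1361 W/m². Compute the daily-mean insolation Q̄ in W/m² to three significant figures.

Q̄ ≈ 243 W/m²

Solar declination: sin δ = sin ε · sin L_s = sin 23.44° × sin 218.0° = -0.24490, so δ = -14.176°.
cos h₀ = −tan(+37.1°) tan(-14.176°) = 0.1910, h₀ = 1.3786 rad.
Bracket: h₀ sin ϕ sin δ + cos ϕ cos δ sin h₀ = 1.3786×0.60321×-0.24490 + 0.79758×0.96955×0.98158 = -0.203655 + 0.759050 = 0.555395.
Inverse-square distance factor (a/d)² = 1.0055² = 1.011030.
Q̄ = (S_0/π) × 1.011030 × [bracket] = (1361/π) × 1.011030 × 0.555395 = 243.3 W/m².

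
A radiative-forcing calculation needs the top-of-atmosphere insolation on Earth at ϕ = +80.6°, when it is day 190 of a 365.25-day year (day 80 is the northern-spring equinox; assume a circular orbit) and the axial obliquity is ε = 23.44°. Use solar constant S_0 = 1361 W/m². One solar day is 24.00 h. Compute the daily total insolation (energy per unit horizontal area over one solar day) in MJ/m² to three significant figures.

43.8 MJ/m²

Solar longitude: L_s = 360° × (190 − 80)/365.25 = 108.419°.
sin δ = sin 23.44° × sin 108.419° = 0.37741, so δ = +22.173°.
cos h₀ = −tan(+80.6°) tan(+22.173°) = -2.4618 ≤ −1 ⇒ polar day, h₀ = π.
Bracket: h₀ sin ϕ sin δ + cos ϕ cos δ sin h₀ = 3.1416×0.98657×0.37741 + 0.16333×0.92605×0.00000 = 1.169748 + 0.000000 = 1.169748.
Q̄ = (S_0/π) × [bracket] = (1361/π) × 1.169748 = 506.76 W/m².
Daily total = Q̄ × 24.00 h × 3600 s/h = 506.76 × 24.00 × 3600 / 10⁶ = 43.78 MJ/m².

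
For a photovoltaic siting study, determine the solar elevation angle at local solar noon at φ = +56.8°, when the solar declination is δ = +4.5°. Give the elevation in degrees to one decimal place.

At local noon the hour angle is zero, so the zenith angle equals |φ − δ| = |+56.8° − (+4.500°)| = 52.300°.
Elevation = 90° − 52.300° = 37.7°.

37.7°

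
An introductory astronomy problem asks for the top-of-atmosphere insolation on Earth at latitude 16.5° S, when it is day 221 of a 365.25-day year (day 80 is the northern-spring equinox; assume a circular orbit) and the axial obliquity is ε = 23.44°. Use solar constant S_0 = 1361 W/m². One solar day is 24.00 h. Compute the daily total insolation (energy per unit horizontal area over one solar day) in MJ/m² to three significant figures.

Solar longitude: L_s = 360° × (221 − 80)/365.25 = 138.973°.
sin δ = sin 23.44° × sin 138.973° = 0.26111, so δ = +15.136°.
cos h₀ = −tan(-16.5°) tan(+15.136°) = 0.0801, h₀ = 1.4906 rad.
Bracket: h₀ sin ϕ sin δ + cos ϕ cos δ sin h₀ = 1.4906×-0.28402×0.26111 + 0.95882×0.96531×0.99678 = -0.110544 + 0.922578 = 0.812034.
Q̄ = (S_0/π) × [bracket] = (1361/π) × 0.812034 = 351.79 W/m².
Daily total = Q̄ × 24.00 h × 3600 s/h = 351.79 × 24.00 × 3600 / 10⁶ = 30.39 MJ/m².

30.4 MJ/m²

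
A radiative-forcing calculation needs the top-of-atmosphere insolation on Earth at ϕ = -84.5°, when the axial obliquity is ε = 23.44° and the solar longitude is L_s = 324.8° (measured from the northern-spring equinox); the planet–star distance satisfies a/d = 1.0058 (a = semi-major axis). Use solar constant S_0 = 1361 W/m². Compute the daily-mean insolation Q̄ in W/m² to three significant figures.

Solar declination: sin δ = sin ε · sin L_s = sin 23.44° × sin 324.8° = -0.22930, so δ = -13.256°.
cos h₀ = −tan(-84.5°) tan(-13.256°) = -2.4465 ≤ −1 ⇒ polar day, h₀ = π.
Bracket: h₀ sin ϕ sin δ + cos ϕ cos δ sin h₀ = 3.1416×-0.99540×-0.22930 + 0.09585×0.97336×0.00000 = 0.717055 + 0.000000 = 0.717055.
Inverse-square distance factor (a/d)² = 1.0058² = 1.011634.
Q̄ = (S_0/π) × 1.011634 × [bracket] = (1361/π) × 1.011634 × 0.717055 = 314.3 W/m².

Q̄ ≈ 314 W/m²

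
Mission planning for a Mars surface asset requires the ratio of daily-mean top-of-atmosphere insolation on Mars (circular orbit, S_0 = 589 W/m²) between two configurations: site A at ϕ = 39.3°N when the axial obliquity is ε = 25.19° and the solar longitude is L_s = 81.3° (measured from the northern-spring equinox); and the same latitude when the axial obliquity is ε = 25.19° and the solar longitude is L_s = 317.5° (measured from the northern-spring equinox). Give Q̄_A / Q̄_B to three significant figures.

Q̄_A / Q̄_B ≈ 2.45

— Configuration A (ϕ=+39.3°):
Solar declination: sin δ = sin ε · sin L_s = sin 25.19° × sin 81.3° = 0.42072, so δ = +24.880°.
cos h₀ = −tan(+39.3°) tan(+24.880°) = -0.3796, h₀ = 1.9601 rad.
Bracket: h₀ sin ϕ sin δ + cos ϕ cos δ sin h₀ = 1.9601×0.63338×0.42072 + 0.77384×0.90719×0.92516 = 0.522319 + 0.649481 = 1.171800.
Q̄ = (S_0/π) × [bracket] = (589/π) × 1.171800 = 219.69 W/m².
— Configuration B (ϕ=+39.3°):
Solar declination: sin δ = sin ε · sin L_s = sin 25.19° × sin 317.5° = -0.28755, so δ = -16.711°.
cos h₀ = −tan(+39.3°) tan(-16.711°) = 0.2457, h₀ = 1.3225 rad.
Bracket: h₀ sin ϕ sin δ + cos ϕ cos δ sin h₀ = 1.3225×0.63338×-0.28755 + 0.77384×0.95777×0.96934 = -0.240865 + 0.718437 = 0.477572.
Q̄ = (S_0/π) × [bracket] = (589/π) × 0.477572 = 89.537 W/m².
Ratio Q̄_A / Q̄_B = 219.69 / 89.537 = 2.454.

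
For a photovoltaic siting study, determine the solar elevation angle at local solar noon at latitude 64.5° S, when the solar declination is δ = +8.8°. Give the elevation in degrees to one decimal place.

At local noon the hour angle is zero, so the zenith angle equals |φ − δ| = |-64.5° − (+8.800°)| = 73.300°.
Elevation = 90° − 73.300° = 16.7°.

16.7°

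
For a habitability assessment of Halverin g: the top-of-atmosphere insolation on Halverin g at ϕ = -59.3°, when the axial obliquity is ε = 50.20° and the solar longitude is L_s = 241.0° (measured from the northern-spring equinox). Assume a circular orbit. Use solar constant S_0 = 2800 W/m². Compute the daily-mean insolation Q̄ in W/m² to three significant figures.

Solar declination: sin δ = sin ε · sin L_s = sin 50.20° × sin 241.0° = -0.67196, so δ = -42.218°.
cos h₀ = −tan(-59.3°) tan(-42.218°) = -1.5281 ≤ −1 ⇒ polar day, h₀ = π.
Bracket: h₀ sin ϕ sin δ + cos ϕ cos δ sin h₀ = 3.1416×-0.85985×-0.67196 + 0.51054×0.74059×0.00000 = 1.815169 + 0.000000 = 1.815169.
Q̄ = (S_0/π) × [bracket] = (2800/π) × 1.815169 = 1618 W/m².

Q̄ ≈ 1.62e+03 W/m²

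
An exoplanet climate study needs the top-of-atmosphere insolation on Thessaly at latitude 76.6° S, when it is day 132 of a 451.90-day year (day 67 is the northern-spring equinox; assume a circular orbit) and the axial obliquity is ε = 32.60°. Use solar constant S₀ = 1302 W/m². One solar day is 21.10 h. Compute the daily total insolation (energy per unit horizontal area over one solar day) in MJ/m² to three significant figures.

0.00 MJ/m²

Solar longitude: λ_s = 360° × (132 − 67)/451.90 = 51.781°.
sin δ = sin 32.60° × sin 51.781° = 0.42329, so δ = +25.042°.
cos H₀ = −tan(-76.6°) tan(+25.042°) = 1.9611 ≥ 1 ⇒ polar night, H₀ = 0 and Q̄ = 0.
Daily total = Q̄ × 21.10 h × 3600 s/h = 0.00 MJ/m².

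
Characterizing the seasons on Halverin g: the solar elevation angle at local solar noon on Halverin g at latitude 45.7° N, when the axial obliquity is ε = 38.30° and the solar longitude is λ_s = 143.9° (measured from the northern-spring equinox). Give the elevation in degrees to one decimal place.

Solar declination: sin δ = sin ε · sin λ_s = sin 38.30° × sin 143.9° = 0.36517, so δ = +21.418°.
At local noon the hour angle is zero, so the zenith angle equals |φ − δ| = |+45.7° − (+21.418°)| = 24.282°.
Elevation = 90° − 24.282° = 65.7°.

65.7°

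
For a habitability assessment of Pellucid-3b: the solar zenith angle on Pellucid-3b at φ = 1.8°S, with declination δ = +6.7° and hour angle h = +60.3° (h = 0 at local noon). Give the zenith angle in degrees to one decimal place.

cos θ_z = sin φ sin δ + cos φ cos δ cos h = -0.003665 + 0.491832 = 0.488167.
θ_z = arccos(0.488167) = 60.8°.

θ_z = 60.8°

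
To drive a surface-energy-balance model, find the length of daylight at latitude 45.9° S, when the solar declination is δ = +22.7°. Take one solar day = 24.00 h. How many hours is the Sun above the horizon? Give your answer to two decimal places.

cos h₀ = −tan ϕ · tan δ = −tan(-45.9°) × tan(+22.700°) = 0.4317, so h₀ = 1.1245 rad = 64.43°.
Daylight = 2h₀/(2π) × 24.00 h = (1.1245/π) × 24.00 = 8.59 h.

8.59 h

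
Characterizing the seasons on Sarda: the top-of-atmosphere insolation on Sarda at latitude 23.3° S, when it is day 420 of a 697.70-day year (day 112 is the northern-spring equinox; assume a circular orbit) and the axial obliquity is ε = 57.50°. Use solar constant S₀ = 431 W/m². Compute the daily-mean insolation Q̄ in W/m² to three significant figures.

Solar longitude: λ_s = 360° × (420 − 112)/697.70 = 158.922°.
sin δ = sin 57.50° × sin 158.922° = 0.30331, so δ = +17.657°.
cos H₀ = −tan(-23.3°) tan(+17.657°) = 0.1371, H₀ = 1.4333 rad.
Bracket: H₀ sin φ sin δ + cos φ cos δ sin H₀ = 1.4333×-0.39555×0.30331 + 0.91845×0.95289×0.99056 = -0.171959 + 0.866920 = 0.694961.
Q̄ = (S₀/π) × [bracket] = (431/π) × 0.694961 = 95.34 W/m².

Q̄ ≈ 95.3 W/m²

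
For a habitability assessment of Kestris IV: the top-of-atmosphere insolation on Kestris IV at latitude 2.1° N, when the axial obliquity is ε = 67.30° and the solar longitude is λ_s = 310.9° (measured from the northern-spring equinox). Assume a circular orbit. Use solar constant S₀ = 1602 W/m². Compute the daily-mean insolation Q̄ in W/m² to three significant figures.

Solar declination: sin δ = sin ε · sin λ_s = sin 67.30° × sin 310.9° = -0.69730, so δ = -44.211°.
cos H₀ = −tan(+2.1°) tan(-44.211°) = 0.0357, H₀ = 1.5351 rad.
Bracket: H₀ sin φ sin δ + cos φ cos δ sin H₀ = 1.5351×0.03664×-0.69730 + 0.99933×0.71678×0.99936 = -0.039220 + 0.715841 = 0.676621.
Q̄ = (S₀/π) × [bracket] = (1602/π) × 0.676621 = 345.0 W/m².

Q̄ ≈ 345 W/m²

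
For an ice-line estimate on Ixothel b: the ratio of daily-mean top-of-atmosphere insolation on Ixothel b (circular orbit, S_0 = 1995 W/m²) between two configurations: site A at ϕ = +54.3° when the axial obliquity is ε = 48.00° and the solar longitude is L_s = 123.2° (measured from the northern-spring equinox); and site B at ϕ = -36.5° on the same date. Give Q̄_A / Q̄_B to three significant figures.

— Configuration A (ϕ=+54.3°):
Solar declination: sin δ = sin ε · sin L_s = sin 48.00° × sin 123.2° = 0.62184, so δ = +38.450°.
cos h₀ = −tan(+54.3°) tan(+38.450°) = -1.1050 ≤ −1 ⇒ polar day, h₀ = π.
Bracket: h₀ sin ϕ sin δ + cos ϕ cos δ sin h₀ = 3.1416×0.81208×0.62184 + 0.58354×0.78315×0.00000 = 1.586457 + 0.000000 = 1.586457.
Q̄ = (S_0/π) × [bracket] = (1995/π) × 1.586457 = 1007.4 W/m².
— Configuration B (ϕ=-36.5°):
cos h₀ = −tan(-36.5°) tan(+38.450°) = 0.5875, h₀ = 0.9428 rad.
Bracket: h₀ sin ϕ sin δ + cos ϕ cos δ sin h₀ = 0.9428×-0.59482×0.62184 + 0.80386×0.78315×0.80919 = -0.348726 + 0.509420 = 0.160694.
Q̄ = (S_0/π) × [bracket] = (1995/π) × 0.160694 = 102.05 W/m².
Ratio Q̄_A / Q̄_B = 1007.4 / 102.05 = 9.872.

Q̄_A / Q̄_B ≈ 9.87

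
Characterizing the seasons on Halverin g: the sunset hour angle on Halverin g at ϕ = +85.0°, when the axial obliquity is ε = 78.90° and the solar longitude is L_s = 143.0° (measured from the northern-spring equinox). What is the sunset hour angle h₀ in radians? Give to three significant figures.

Solar declination: sin δ = sin ε · sin L_s = sin 78.90° × sin 143.0° = 0.59056, so δ = +36.197°.
Sunrise equation: cos h₀ = −tan ϕ · tan δ = -8.3645 ≤ −1, so the host star never sets (polar day) and h₀ = π.

h₀ = 3.14 rad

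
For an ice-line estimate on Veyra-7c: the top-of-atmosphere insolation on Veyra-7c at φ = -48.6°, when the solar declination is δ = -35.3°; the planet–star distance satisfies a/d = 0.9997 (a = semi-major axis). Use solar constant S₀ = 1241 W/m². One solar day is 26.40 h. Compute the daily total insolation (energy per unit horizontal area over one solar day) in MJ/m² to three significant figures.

52.8 MJ/m²

cos H₀ = −tan(-48.6°) tan(-35.300°) = -0.8031, H₀ = 2.5033 rad.
Bracket: H₀ sin φ sin δ + cos φ cos δ sin H₀ = 2.5033×-0.75011×-0.57786 + 0.66131×0.81614×0.59583 = 1.085077 + 0.321582 = 1.406659.
Inverse-square distance factor (a/d)² = 0.9997² = 0.999400.
Q̄ = (S₀/π) × 0.999400 × [bracket] = (1241/π) × 0.999400 × 1.406659 = 555.33 W/m².
Daily total = Q̄ × 26.40 h × 3600 s/h = 555.33 × 26.40 × 3600 / 10⁶ = 52.78 MJ/m².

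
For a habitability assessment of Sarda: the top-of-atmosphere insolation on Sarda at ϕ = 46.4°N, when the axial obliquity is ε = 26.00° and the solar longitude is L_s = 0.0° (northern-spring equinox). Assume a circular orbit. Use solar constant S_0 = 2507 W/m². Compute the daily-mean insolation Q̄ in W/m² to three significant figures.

Solar declination: sin δ = sin ε · sin L_s = sin 26.00° × sin 0.0° = 0.00000, so δ = +0.000°.
cos h₀ = −tan(+46.4°) tan(+0.000°) = -0.0000, h₀ = 1.5708 rad.
Bracket: h₀ sin ϕ sin δ + cos ϕ cos δ sin h₀ = 1.5708×0.72417×0.00000 + 0.68962×1.00000×1.00000 = 0.000000 + 0.689620 = 0.689620.
Q̄ = (S_0/π) × [bracket] = (2507/π) × 0.689620 = 550.3 W/m².

Q̄ ≈ 550 W/m²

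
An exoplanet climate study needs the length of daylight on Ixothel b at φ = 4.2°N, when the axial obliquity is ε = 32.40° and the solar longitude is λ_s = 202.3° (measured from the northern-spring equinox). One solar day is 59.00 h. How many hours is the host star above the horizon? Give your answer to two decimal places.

29.21 h

Solar declination: sin δ = sin ε · sin λ_s = sin 32.40° × sin 202.3° = -0.20332, so δ = -11.731°.
cos H₀ = −tan φ · tan δ = −tan(+4.2°) × tan(-11.731°) = 0.0152, so H₀ = 1.5555 rad = 89.13°.
Daylight = 2H₀/(2π) × 59.00 h = (1.5555/π) × 59.00 = 29.21 h.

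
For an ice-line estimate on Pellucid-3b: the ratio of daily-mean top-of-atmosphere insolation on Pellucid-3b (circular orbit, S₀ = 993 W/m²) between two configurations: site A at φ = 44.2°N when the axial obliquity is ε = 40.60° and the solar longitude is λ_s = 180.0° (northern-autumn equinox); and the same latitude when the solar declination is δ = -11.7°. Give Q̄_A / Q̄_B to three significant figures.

Q̄_A / Q̄_B ≈ 1.45

— Configuration A (φ=+44.2°):
Solar declination: sin δ = sin ε · sin λ_s = sin 40.60° × sin 180.0° = 0.00000, so δ = +0.000°.
cos H₀ = −tan(+44.2°) tan(+0.000°) = -0.0000, H₀ = 1.5708 rad.
Bracket: H₀ sin φ sin δ + cos φ cos δ sin H₀ = 1.5708×0.69717×0.00000 + 0.71691×1.00000×1.00000 = 0.000000 + 0.716910 = 0.716910.
Q̄ = (S₀/π) × [bracket] = (993/π) × 0.716910 = 226.60 W/m².
— Configuration B (φ=+44.2°):
cos H₀ = −tan(+44.2°) tan(-11.700°) = 0.2014, H₀ = 1.3680 rad.
Bracket: H₀ sin φ sin δ + cos φ cos δ sin H₀ = 1.3680×0.69717×-0.20279 + 0.71691×0.97922×0.97951 = -0.193407 + 0.687628 = 0.494221.
Q̄ = (S₀/π) × [bracket] = (993/π) × 0.494221 = 156.21 W/m².
Ratio Q̄_A / Q̄_B = 226.60 / 156.21 = 1.451.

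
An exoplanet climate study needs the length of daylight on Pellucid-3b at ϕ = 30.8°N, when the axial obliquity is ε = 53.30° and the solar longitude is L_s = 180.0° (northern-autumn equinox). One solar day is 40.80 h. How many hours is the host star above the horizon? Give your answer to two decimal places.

Solar declination: sin δ = sin ε · sin L_s = sin 53.30° × sin 180.0° = 0.00000, so δ = +0.000°.
cos h₀ = −tan ϕ · tan δ = −tan(+30.8°) × tan(+0.000°) = -0.0000, so h₀ = 1.5708 rad = 90.00°.
Daylight = 2h₀/(2π) × 40.80 h = (1.5708/π) × 40.80 = 20.40 h.

20.40 h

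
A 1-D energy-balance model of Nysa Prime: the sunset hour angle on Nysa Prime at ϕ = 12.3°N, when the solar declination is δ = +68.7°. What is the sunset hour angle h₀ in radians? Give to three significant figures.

cos h₀ = −tan ϕ · tan δ = −tan(+12.3°) × tan(+68.700°) = -0.5592, so h₀ = 2.1643 rad = 124.00°.

h₀ = 2.16 rad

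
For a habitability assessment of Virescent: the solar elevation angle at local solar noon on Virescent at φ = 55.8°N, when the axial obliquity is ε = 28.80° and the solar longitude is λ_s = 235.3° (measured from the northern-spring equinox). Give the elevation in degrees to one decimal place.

Solar declination: sin δ = sin ε · sin λ_s = sin 28.80° × sin 235.3° = -0.39607, so δ = -23.333°.
At local noon the hour angle is zero, so the zenith angle equals |φ − δ| = |+55.8° − (-23.333°)| = 79.133°.
Elevation = 90° − 79.133° = 10.9°.

10.9°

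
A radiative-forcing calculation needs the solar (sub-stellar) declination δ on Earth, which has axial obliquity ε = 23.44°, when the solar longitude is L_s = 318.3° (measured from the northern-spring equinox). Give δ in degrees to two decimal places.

sin δ = sin ε · sin L_s = sin 23.44° × sin 318.3° = -0.264621.
δ = arcsin(-0.264621) = -15.34°.

δ = -15.34°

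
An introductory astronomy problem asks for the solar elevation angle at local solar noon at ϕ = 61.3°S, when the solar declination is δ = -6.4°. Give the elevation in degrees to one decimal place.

At local noon the hour angle is zero, so the zenith angle equals |ϕ − δ| = |-61.3° − (-6.400°)| = 54.900°.
Elevation = 90° − 54.900° = 35.1°.

35.1°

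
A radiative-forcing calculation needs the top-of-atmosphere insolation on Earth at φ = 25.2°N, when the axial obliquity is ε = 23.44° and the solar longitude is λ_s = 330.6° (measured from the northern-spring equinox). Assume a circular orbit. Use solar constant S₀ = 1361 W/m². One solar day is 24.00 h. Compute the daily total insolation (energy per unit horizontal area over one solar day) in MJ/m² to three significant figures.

28.5 MJ/m²

Solar declination: sin δ = sin ε · sin λ_s = sin 23.44° × sin 330.6° = -0.19528, so δ = -11.261°.
cos H₀ = −tan(+25.2°) tan(-11.261°) = 0.0937, H₀ = 1.4770 rad.
Bracket: H₀ sin φ sin δ + cos φ cos δ sin H₀ = 1.4770×0.42578×-0.19528 + 0.90483×0.98075×0.99560 = -0.122807 + 0.883507 = 0.760700.
Q̄ = (S₀/π) × [bracket] = (1361/π) × 0.760700 = 329.55 W/m².
Daily total = Q̄ × 24.00 h × 3600 s/h = 329.55 × 24.00 × 3600 / 10⁶ = 28.47 MJ/m².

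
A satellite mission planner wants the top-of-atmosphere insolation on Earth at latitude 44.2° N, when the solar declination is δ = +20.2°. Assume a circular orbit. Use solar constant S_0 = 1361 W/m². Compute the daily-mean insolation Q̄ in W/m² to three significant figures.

cos h₀ = −tan(+44.2°) tan(+20.200°) = -0.3578, h₀ = 1.9367 rad.
Bracket: h₀ sin ϕ sin δ + cos ϕ cos δ sin h₀ = 1.9367×0.69717×0.34530 + 0.71691×0.93849×0.93380 = 0.466227 + 0.628273 = 1.094500.
Q̄ = (S_0/π) × [bracket] = (1361/π) × 1.094500 = 474.2 W/m².

Q̄ ≈ 474 W/m²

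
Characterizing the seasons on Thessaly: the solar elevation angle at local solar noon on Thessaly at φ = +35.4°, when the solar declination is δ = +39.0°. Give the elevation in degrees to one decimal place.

At local noon the hour angle is zero, so the zenith angle equals |φ − δ| = |+35.4° − (+39.000°)| = 3.600°.
Elevation = 90° − 3.600° = 86.4°.

86.4°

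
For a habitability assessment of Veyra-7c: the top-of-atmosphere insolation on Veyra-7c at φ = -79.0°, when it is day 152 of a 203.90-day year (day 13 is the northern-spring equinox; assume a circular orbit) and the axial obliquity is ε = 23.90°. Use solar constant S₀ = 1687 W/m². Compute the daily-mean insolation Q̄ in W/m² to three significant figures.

Q̄ ≈ 610 W/m²

Solar longitude: λ_s = 360° × (152 − 13)/203.90 = 245.414°.
sin δ = sin 23.90° × sin 245.414° = -0.36841, so δ = -21.618°.
cos H₀ = −tan(-79.0°) tan(-21.618°) = -2.0387 ≤ −1 ⇒ polar day, H₀ = π.
Bracket: H₀ sin φ sin δ + cos φ cos δ sin H₀ = 3.1416×-0.98163×-0.36841 + 0.19081×0.92966×0.00000 = 1.136135 + 0.000000 = 1.136135.
Q̄ = (S₀/π) × [bracket] = (1687/π) × 1.136135 = 610.1 W/m².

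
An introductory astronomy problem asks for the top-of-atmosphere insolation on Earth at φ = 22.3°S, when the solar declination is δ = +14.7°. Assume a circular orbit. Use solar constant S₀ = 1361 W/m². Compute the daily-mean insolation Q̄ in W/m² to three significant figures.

Q̄ ≈ 324 W/m²

cos H₀ = −tan(-22.3°) tan(+14.700°) = 0.1076, H₀ = 1.4630 rad.
Bracket: H₀ sin φ sin δ + cos φ cos δ sin H₀ = 1.4630×-0.37946×0.25376 + 0.92521×0.96727×0.99419 = -0.140875 + 0.889728 = 0.748853.
Q̄ = (S₀/π) × [bracket] = (1361/π) × 0.748853 = 324.4 W/m².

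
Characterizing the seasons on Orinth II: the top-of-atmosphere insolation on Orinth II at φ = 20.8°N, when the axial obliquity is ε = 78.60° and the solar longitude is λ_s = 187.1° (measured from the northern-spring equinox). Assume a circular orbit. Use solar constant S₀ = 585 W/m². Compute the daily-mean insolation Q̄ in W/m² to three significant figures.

Q̄ ≈ 160 W/m²

Solar declination: sin δ = sin ε · sin λ_s = sin 78.60° × sin 187.1° = -0.12116, so δ = -6.959°.
cos H₀ = −tan(+20.8°) tan(-6.959°) = 0.0464, H₀ = 1.5244 rad.
Bracket: H₀ sin φ sin δ + cos φ cos δ sin H₀ = 1.5244×0.35511×-0.12116 + 0.93483×0.99263×0.99892 = -0.065588 + 0.926938 = 0.861350.
Q̄ = (S₀/π) × [bracket] = (585/π) × 0.861350 = 160.4 W/m².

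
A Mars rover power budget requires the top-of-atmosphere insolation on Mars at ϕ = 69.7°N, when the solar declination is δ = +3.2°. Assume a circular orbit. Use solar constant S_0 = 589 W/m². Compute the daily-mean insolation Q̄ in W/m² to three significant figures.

Q̄ ≈ 81.1 W/m²

cos h₀ = −tan(+69.7°) tan(+3.200°) = -0.1511, h₀ = 1.7225 rad.
Bracket: h₀ sin ϕ sin δ + cos ϕ cos δ sin h₀ = 1.7225×0.93789×0.05582 + 0.34694×0.99844×0.98851 = 0.090178 + 0.342419 = 0.432597.
Q̄ = (S_0/π) × [bracket] = (589/π) × 0.432597 = 81.11 W/m².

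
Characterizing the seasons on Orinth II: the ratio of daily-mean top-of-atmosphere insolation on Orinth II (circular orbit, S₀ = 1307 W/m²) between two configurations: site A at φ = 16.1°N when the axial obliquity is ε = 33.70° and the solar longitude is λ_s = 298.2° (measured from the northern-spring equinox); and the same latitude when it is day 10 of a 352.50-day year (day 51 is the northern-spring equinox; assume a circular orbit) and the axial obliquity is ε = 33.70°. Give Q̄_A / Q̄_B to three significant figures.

Q̄_A / Q̄_B ≈ 0.863

— Configuration A (φ=+16.1°):
Solar declination: sin δ = sin ε · sin λ_s = sin 33.70° × sin 298.2° = -0.48899, so δ = -29.274°.
cos H₀ = −tan(+16.1°) tan(-29.274°) = 0.1618, H₀ = 1.4083 rad.
Bracket: H₀ sin φ sin δ + cos φ cos δ sin H₀ = 1.4083×0.27731×-0.48899 + 0.96078×0.87229×0.98682 = -0.190968 + 0.827033 = 0.636065.
Q̄ = (S₀/π) × [bracket] = (1307/π) × 0.636065 = 264.62 W/m².
— Configuration B (φ=+16.1°):
Solar longitude: λ_s = 360° × (10 − 51)/352.50 = -41.872°, i.e. -41.872° + 360° = 318.128°.
sin δ = sin 33.70° × sin 318.128° = -0.37034, so δ = -21.737°.
cos H₀ = −tan(+16.1°) tan(-21.737°) = 0.1151, H₀ = 1.4555 rad.
Bracket: H₀ sin φ sin δ + cos φ cos δ sin H₀ = 1.4555×0.27731×-0.37034 + 0.96078×0.92889×0.99336 = -0.149478 + 0.886533 = 0.737055.
Q̄ = (S₀/π) × [bracket] = (1307/π) × 0.737055 = 306.64 W/m².
Ratio Q̄_A / Q̄_B = 264.62 / 306.64 = 0.8630.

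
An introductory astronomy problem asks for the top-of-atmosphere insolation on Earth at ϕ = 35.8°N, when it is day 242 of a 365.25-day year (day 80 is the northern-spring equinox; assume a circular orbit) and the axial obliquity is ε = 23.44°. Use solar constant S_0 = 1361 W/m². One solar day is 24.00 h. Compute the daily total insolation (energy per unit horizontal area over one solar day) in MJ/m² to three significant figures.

Solar longitude: L_s = 360° × (242 − 80)/365.25 = 159.671°.
sin δ = sin 23.44° × sin 159.671° = 0.13819, so δ = +7.943°.
cos h₀ = −tan(+35.8°) tan(+7.943°) = -0.1006, h₀ = 1.6716 rad.
Bracket: h₀ sin ϕ sin δ + cos ϕ cos δ sin h₀ = 1.6716×0.58496×0.13819 + 0.81106×0.99041×0.99492 = 0.135125 + 0.799201 = 0.934326.
Q̄ = (S_0/π) × [bracket] = (1361/π) × 0.934326 = 404.77 W/m².
Daily total = Q̄ × 24.00 h × 3600 s/h = 404.77 × 24.00 × 3600 / 10⁶ = 34.97 MJ/m².

35.0 MJ/m²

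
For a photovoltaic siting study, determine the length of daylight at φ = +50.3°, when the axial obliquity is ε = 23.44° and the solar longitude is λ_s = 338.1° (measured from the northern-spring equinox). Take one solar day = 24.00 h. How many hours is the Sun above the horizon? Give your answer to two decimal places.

Solar declination: sin δ = sin ε · sin λ_s = sin 23.44° × sin 338.1° = -0.14837, so δ = -8.532°.
cos H₀ = −tan φ · tan δ = −tan(+50.3°) × tan(-8.532°) = 0.1807, so H₀ = 1.3891 rad = 79.59°.
Daylight = 2H₀/(2π) × 24.00 h = (1.3891/π) × 24.00 = 10.61 h.

10.61 h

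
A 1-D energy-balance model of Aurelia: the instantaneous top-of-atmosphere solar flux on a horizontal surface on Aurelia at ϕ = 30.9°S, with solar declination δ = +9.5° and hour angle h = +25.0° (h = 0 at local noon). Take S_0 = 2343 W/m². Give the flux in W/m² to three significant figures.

1.60e+03 W/m²

cos θ_z = sin ϕ sin δ + cos ϕ cos δ cos h = -0.084759 + 0.767006 = 0.682247.
Flux = S_0 · cos θ_z = 2343 × 0.682247 = 1599 W/m².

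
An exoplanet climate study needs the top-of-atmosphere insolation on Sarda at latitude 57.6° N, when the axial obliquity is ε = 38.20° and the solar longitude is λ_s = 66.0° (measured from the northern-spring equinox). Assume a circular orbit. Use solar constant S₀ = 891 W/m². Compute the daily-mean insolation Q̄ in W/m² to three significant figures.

Q̄ ≈ 425 W/m²

Solar declination: sin δ = sin ε · sin λ_s = sin 38.20° × sin 66.0° = 0.56494, so δ = +34.398°.
cos H₀ = −tan(+57.6°) tan(+34.398°) = -1.0789 ≤ −1 ⇒ polar day, H₀ = π.
Bracket: H₀ sin φ sin δ + cos φ cos δ sin H₀ = 3.1416×0.84433×0.56494 + 0.53583×0.82513×0.00000 = 1.498530 + 0.000000 = 1.498530.
Q̄ = (S₀/π) × [bracket] = (891/π) × 1.498530 = 425.0 W/m².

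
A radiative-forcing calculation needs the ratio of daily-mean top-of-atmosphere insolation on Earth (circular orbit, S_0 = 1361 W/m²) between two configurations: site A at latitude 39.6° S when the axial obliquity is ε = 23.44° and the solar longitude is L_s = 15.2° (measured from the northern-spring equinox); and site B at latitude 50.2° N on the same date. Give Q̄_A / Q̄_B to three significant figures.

Q̄_A / Q̄_B ≈ 0.866

— Configuration A (ϕ=-39.6°):
Solar declination: sin δ = sin ε · sin L_s = sin 23.44° × sin 15.2° = 0.10430, so δ = +5.987°.
cos h₀ = −tan(-39.6°) tan(+5.987°) = 0.0868, h₀ = 1.4839 rad.
Bracket: h₀ sin ϕ sin δ + cos ϕ cos δ sin h₀ = 1.4839×-0.63742×0.10430 + 0.77051×0.99455×0.99623 = -0.098654 + 0.763422 = 0.664768.
Q̄ = (S_0/π) × [bracket] = (1361/π) × 0.664768 = 287.99 W/m².
— Configuration B (ϕ=+50.2°):
cos h₀ = −tan(+50.2°) tan(+5.987°) = -0.1259, h₀ = 1.6970 rad.
Bracket: h₀ sin ϕ sin δ + cos ϕ cos δ sin h₀ = 1.6970×0.76828×0.10430 + 0.64011×0.99455×0.99205 = 0.135983 + 0.631560 = 0.767543.
Q̄ = (S_0/π) × [bracket] = (1361/π) × 0.767543 = 332.51 W/m².
Ratio Q̄_A / Q̄_B = 287.99 / 332.51 = 0.8661.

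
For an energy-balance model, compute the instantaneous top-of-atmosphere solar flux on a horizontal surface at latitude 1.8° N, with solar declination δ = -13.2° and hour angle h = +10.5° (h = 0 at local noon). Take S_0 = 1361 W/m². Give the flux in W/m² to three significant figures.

1.29e+03 W/m²

cos θ_z = sin ϕ sin δ + cos ϕ cos δ cos h = -0.007173 + 0.956804 = 0.949631.
Flux = S_0 · cos θ_z = 1361 × 0.949631 = 1292 W/m².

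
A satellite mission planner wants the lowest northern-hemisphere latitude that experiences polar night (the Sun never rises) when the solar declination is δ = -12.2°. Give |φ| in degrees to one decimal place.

Polar night requires cos H₀ = −tan φ tan δ ≥ 1, i.e. tan φ tan δ ≤ −1.
The boundary is |tan φ| · |tan δ| = 1, so |φ| = 90° − |δ| = 90° − 12.2° = 77.8° in the northern hemisphere.

|φ| = 77.8°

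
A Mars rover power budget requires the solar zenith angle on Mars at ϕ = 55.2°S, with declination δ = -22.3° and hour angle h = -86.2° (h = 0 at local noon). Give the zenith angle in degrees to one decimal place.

θ_z = 69.7°

cos θ_z = sin ϕ sin δ + cos ϕ cos δ cos h = 0.311590 + 0.034995 = 0.346585.
θ_z = arccos(0.346585) = 69.7°.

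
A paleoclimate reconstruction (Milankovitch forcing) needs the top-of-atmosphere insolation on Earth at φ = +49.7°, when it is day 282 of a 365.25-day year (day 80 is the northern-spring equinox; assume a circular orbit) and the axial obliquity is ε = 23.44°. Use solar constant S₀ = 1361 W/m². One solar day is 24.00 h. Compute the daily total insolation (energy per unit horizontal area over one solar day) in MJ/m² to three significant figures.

18.5 MJ/m²

Solar longitude: λ_s = 360° × (282 − 80)/365.25 = 199.097°.
sin δ = sin 23.44° × sin 199.097° = -0.13014, so δ = -7.478°.
cos H₀ = −tan(+49.7°) tan(-7.478°) = 0.1548, H₀ = 1.4154 rad.
Bracket: H₀ sin φ sin δ + cos φ cos δ sin H₀ = 1.4154×0.76267×-0.13014 + 0.64679×0.99150×0.98795 = -0.140484 + 0.633565 = 0.493081.
Q̄ = (S₀/π) × [bracket] = (1361/π) × 0.493081 = 213.61 W/m².
Daily total = Q̄ × 24.00 h × 3600 s/h = 213.61 × 24.00 × 3600 / 10⁶ = 18.46 MJ/m².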